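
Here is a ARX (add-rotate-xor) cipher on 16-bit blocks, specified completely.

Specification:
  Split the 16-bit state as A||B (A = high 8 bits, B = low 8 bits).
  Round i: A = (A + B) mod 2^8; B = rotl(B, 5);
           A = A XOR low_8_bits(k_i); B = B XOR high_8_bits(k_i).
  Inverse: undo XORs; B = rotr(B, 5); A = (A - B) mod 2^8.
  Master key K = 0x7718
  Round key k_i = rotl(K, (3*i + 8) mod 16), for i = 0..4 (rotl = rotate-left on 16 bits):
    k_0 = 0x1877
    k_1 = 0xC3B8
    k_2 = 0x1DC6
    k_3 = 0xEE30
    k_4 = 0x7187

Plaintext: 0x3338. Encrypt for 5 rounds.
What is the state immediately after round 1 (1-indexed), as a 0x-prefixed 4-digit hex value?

s_0 = plaintext = 0x3338
s_1 = Round(s_0, k_0) = 0x1C1F
s_2 = Round(s_1, k_1) = 0x8320
s_3 = Round(s_2, k_2) = 0x6519
s_4 = Round(s_3, k_3) = 0x4ECD
s_5 = Round(s_4, k_4) = 0x9CC8

0x1C1F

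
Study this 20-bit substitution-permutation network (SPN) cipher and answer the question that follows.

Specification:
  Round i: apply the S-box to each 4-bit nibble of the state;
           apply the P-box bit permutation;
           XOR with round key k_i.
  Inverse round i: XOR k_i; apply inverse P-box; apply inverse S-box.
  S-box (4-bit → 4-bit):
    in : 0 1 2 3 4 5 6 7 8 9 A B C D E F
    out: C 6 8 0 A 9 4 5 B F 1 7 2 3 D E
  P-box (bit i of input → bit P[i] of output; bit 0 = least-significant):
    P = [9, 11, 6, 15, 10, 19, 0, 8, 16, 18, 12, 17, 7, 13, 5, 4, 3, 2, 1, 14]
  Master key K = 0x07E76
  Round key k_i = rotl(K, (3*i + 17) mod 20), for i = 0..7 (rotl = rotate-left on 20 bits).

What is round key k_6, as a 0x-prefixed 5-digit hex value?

0xB03F3

K = 0x07E76
k_0 = rotl(K, (3*0+17) mod 20) = rotl(K, 17) = 0xC0FCE
k_1 = rotl(K, (3*1+17) mod 20) = rotl(K, 0) = 0x07E76
k_2 = rotl(K, (3*2+17) mod 20) = rotl(K, 3) = 0x3F3B0
k_3 = rotl(K, (3*3+17) mod 20) = rotl(K, 6) = 0xF9D81
k_4 = rotl(K, (3*4+17) mod 20) = rotl(K, 9) = 0xCEC0F
k_5 = rotl(K, (3*5+17) mod 20) = rotl(K, 12) = 0x7607E
k_6 = rotl(K, (3*6+17) mod 20) = rotl(K, 15) = 0xB03F3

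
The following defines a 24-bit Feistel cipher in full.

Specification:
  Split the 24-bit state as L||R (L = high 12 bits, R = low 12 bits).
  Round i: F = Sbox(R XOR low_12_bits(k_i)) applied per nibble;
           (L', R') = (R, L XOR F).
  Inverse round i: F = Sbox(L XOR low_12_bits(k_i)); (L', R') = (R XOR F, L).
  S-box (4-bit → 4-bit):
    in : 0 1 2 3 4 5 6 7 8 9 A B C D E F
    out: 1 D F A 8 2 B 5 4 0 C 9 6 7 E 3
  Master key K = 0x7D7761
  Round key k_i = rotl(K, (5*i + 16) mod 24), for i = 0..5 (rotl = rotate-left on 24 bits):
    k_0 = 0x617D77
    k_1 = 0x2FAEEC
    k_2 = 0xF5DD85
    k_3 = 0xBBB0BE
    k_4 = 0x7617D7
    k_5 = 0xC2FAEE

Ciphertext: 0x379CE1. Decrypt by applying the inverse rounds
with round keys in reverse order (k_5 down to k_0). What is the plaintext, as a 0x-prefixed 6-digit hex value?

s_0 = ciphertext = 0x379CE1
s_1 = InvRound(s_0, k_5) = 0xCE4379
s_2 = InvRound(s_1, k_4) = 0xAD3CE4
s_3 = InvRound(s_2, k_3) = 0x053AD3
s_4 = InvRound(s_3, k_2) = 0xDA8053
s_5 = InvRound(s_4, k_1) = 0xADBDA8
s_6 = InvRound(s_5, k_0) = 0x86EADB

0x86EADB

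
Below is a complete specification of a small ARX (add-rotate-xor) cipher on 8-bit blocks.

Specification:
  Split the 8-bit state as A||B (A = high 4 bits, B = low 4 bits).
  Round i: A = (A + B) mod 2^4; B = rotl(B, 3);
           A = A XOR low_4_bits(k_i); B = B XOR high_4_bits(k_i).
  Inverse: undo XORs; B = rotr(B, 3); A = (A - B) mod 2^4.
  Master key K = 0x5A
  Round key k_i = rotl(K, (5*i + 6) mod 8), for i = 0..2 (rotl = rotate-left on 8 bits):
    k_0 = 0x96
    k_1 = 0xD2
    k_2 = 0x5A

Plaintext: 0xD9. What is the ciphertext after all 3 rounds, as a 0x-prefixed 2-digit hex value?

s_0 = plaintext = 0xD9
s_1 = Round(s_0, k_0) = 0x05
s_2 = Round(s_1, k_1) = 0x77
s_3 = Round(s_2, k_2) = 0x4E

0x4E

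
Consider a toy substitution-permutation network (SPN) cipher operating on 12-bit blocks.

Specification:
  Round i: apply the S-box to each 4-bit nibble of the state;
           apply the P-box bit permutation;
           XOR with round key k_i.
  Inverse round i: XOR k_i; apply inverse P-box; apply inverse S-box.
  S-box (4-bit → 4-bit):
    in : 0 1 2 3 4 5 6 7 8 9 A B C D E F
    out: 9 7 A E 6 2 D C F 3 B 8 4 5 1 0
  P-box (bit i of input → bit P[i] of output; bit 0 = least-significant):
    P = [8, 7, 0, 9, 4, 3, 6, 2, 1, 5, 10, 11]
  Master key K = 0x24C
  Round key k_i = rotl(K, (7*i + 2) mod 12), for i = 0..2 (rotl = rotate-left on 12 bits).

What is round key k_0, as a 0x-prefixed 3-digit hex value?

0x930

K = 0x24C
k_0 = rotl(K, (7*0+2) mod 12) = rotl(K, 2) = 0x930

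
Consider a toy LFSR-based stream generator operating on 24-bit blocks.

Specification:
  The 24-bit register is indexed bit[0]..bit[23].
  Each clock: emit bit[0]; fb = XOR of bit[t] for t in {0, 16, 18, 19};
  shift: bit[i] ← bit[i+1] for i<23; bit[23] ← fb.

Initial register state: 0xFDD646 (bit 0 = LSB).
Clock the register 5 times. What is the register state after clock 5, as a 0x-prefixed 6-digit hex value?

reg_0 = 0xFDD646
clock 1: out=0, reg = 0xFEEB23
clock 2: out=1, reg = 0xFF7591
clock 3: out=1, reg = 0x7FBAC8
clock 4: out=0, reg = 0xBFDD64
clock 5: out=0, reg = 0xDFEEB2

0xDFEEB2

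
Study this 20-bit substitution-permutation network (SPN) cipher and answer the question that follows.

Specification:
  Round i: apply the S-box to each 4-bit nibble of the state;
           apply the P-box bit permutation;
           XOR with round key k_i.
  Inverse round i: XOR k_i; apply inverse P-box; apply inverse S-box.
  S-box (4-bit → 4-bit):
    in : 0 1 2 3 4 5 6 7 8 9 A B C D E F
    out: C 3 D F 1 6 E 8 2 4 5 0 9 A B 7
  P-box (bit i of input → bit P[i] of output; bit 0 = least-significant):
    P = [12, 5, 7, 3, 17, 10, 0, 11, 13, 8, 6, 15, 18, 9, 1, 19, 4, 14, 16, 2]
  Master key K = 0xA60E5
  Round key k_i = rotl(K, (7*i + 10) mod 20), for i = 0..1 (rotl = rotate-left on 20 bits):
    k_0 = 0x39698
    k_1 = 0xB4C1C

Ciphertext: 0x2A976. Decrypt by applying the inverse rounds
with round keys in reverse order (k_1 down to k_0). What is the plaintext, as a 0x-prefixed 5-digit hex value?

s_0 = ciphertext = 0x2A976
s_1 = InvRound(s_0, k_1) = 0x5038D
s_2 = InvRound(s_1, k_0) = 0xC4DF4

0xC4DF4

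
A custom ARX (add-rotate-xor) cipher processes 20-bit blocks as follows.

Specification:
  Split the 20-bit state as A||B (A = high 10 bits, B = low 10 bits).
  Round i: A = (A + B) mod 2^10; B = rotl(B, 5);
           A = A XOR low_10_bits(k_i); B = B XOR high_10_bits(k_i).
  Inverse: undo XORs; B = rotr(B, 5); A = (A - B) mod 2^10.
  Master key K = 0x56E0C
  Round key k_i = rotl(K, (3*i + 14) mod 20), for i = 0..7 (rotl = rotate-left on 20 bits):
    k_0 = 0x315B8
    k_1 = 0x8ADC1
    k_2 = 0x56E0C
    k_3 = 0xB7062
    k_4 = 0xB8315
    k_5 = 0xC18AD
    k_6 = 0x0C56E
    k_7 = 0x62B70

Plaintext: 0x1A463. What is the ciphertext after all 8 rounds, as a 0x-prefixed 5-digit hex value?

0x94FE2

s_0 = plaintext = 0x1A463
s_1 = Round(s_0, k_0) = 0x5D0A6
s_2 = Round(s_1, k_1) = 0xF6EEE
s_3 = Round(s_2, k_2) = 0x3148C
s_4 = Round(s_3, k_3) = 0x4CF58
s_5 = Round(s_4, k_4) = 0xE79FA
s_6 = Round(s_5, k_5) = 0x4D449
s_7 = Round(s_6, k_6) = 0x04113
s_8 = Round(s_7, k_7) = 0x94FE2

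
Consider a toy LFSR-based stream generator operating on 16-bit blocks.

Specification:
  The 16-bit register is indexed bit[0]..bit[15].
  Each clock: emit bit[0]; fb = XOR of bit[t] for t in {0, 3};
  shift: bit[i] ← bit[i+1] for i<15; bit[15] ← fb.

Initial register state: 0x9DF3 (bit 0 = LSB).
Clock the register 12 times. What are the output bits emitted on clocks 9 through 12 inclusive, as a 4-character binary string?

reg_0 = 0x9DF3
clock 1: out=1, reg = 0xCEF9
clock 2: out=1, reg = 0x677C
clock 3: out=0, reg = 0xB3BE
clock 4: out=0, reg = 0xD9DF
clock 5: out=1, reg = 0x6CEF
clock 6: out=1, reg = 0x3677
clock 7: out=1, reg = 0x9B3B
clock 8: out=1, reg = 0x4D9D
clock 9: out=1, reg = 0x26CE
clock 10: out=0, reg = 0x9367
clock 11: out=1, reg = 0xC9B3
clock 12: out=1, reg = 0xE4D9

1011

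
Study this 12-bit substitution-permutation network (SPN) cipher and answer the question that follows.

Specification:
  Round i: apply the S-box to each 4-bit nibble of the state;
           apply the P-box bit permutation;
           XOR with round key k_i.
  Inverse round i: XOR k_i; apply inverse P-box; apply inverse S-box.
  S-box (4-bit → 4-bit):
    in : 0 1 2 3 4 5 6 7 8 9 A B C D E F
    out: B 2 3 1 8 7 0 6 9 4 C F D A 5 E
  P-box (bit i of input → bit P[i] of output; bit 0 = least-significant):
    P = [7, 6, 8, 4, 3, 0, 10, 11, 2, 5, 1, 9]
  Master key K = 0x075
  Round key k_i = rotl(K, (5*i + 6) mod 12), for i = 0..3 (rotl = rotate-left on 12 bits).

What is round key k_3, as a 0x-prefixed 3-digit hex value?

K = 0x075
k_0 = rotl(K, (5*0+6) mod 12) = rotl(K, 6) = 0xD41
k_1 = rotl(K, (5*1+6) mod 12) = rotl(K, 11) = 0x83A
k_2 = rotl(K, (5*2+6) mod 12) = rotl(K, 4) = 0x750
k_3 = rotl(K, (5*3+6) mod 12) = rotl(K, 9) = 0xA0E

0xA0E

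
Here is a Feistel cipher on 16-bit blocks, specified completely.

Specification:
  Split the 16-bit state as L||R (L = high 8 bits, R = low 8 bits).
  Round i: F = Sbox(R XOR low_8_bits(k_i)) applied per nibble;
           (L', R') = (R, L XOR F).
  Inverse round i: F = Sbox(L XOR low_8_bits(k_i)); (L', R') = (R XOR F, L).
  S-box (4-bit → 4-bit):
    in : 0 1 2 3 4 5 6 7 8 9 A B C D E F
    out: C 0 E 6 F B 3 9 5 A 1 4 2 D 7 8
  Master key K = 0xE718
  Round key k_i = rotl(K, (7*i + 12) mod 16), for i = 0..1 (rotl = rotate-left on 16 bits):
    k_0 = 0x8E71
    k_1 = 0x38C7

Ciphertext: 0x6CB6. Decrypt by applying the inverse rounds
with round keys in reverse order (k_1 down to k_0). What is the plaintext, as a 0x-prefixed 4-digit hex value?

0xBAA2

s_0 = ciphertext = 0x6CB6
s_1 = InvRound(s_0, k_1) = 0xA26C
s_2 = InvRound(s_1, k_0) = 0xBAA2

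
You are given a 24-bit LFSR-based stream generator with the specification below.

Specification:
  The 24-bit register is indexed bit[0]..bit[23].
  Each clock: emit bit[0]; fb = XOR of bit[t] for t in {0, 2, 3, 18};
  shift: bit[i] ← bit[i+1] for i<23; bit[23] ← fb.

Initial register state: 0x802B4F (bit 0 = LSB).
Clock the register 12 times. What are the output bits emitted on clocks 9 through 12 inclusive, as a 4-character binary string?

reg_0 = 0x802B4F
clock 1: out=1, reg = 0xC015A7
clock 2: out=1, reg = 0x600AD3
clock 3: out=1, reg = 0xB00569
clock 4: out=1, reg = 0x5802B4
clock 5: out=0, reg = 0xAC015A
clock 6: out=0, reg = 0x5600AD
clock 7: out=1, reg = 0x2B0056
clock 8: out=0, reg = 0x95802B
clock 9: out=1, reg = 0xCAC015
clock 10: out=1, reg = 0x65600A
clock 11: out=0, reg = 0x32B005
clock 12: out=1, reg = 0x195802

1101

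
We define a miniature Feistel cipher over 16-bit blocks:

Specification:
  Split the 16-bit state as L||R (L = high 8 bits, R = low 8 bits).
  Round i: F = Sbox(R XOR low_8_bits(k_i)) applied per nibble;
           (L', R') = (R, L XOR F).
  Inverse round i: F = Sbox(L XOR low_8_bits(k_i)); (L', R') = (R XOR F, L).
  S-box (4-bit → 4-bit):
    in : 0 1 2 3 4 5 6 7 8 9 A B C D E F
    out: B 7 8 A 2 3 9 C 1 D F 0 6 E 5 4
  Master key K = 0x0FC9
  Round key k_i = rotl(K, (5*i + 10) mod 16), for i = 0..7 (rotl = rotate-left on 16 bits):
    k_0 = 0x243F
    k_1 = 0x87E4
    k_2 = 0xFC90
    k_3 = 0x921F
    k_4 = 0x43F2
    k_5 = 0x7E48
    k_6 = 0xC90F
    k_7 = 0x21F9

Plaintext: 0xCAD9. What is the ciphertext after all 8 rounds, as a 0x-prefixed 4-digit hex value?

s_0 = plaintext = 0xCAD9
s_1 = Round(s_0, k_0) = 0xD993
s_2 = Round(s_1, k_1) = 0x9315
s_3 = Round(s_2, k_2) = 0x1580
s_4 = Round(s_3, k_3) = 0x80C1
s_5 = Round(s_4, k_4) = 0xC12A
s_6 = Round(s_5, k_5) = 0x2A59
s_7 = Round(s_6, k_6) = 0x5913
s_8 = Round(s_7, k_7) = 0x1306

0x1306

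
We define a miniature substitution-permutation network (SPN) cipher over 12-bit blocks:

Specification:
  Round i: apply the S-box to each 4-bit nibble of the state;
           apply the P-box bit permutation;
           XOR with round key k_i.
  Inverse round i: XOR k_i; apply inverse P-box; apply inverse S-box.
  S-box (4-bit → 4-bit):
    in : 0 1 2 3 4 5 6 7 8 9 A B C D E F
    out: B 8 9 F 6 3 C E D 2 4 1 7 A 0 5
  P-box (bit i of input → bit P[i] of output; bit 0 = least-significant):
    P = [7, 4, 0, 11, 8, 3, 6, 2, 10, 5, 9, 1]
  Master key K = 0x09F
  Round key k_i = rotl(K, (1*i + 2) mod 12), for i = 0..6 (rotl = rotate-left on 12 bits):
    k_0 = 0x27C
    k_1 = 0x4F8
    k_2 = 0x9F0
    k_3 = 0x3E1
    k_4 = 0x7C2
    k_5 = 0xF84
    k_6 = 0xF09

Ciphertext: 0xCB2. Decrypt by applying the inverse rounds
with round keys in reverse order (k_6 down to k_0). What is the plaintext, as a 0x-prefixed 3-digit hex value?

s_0 = ciphertext = 0xCB2
s_1 = InvRound(s_0, k_6) = 0x75C
s_2 = InvRound(s_1, k_5) = 0xE40
s_3 = InvRound(s_2, k_4) = 0x1B2
s_4 = InvRound(s_3, k_3) = 0x6A4
s_5 = InvRound(s_4, k_2) = 0xF8D
s_6 = InvRound(s_5, k_1) = 0x487
s_7 = InvRound(s_6, k_0) = 0x34C

0x34C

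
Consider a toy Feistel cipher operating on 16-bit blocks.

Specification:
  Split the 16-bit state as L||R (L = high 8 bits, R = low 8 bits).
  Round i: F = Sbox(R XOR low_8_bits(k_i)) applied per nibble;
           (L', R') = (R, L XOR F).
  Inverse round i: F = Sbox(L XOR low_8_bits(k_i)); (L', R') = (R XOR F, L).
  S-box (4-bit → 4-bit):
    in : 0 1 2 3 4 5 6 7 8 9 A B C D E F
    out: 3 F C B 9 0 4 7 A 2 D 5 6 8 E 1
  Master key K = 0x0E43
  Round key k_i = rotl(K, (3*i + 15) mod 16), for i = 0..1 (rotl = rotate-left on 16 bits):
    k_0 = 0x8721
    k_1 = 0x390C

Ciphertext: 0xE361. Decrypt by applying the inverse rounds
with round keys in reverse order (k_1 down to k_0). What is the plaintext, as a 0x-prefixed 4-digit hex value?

s_0 = ciphertext = 0xE361
s_1 = InvRound(s_0, k_1) = 0x80E3
s_2 = InvRound(s_1, k_0) = 0x3C80

0x3C80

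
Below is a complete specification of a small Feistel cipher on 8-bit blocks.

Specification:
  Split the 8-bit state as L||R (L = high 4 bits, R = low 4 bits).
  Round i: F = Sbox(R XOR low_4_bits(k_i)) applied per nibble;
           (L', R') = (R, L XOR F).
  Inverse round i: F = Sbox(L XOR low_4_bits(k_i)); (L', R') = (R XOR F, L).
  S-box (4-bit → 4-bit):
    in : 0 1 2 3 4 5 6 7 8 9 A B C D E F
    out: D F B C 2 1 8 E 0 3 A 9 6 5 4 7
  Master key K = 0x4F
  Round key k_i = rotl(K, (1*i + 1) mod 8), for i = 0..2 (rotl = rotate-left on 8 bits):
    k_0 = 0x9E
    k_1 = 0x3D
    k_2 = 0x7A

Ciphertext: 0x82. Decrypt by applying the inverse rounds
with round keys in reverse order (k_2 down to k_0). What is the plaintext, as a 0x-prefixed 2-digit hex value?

s_0 = ciphertext = 0x82
s_1 = InvRound(s_0, k_2) = 0x98
s_2 = InvRound(s_1, k_1) = 0xA9
s_3 = InvRound(s_2, k_0) = 0xBA

0xBA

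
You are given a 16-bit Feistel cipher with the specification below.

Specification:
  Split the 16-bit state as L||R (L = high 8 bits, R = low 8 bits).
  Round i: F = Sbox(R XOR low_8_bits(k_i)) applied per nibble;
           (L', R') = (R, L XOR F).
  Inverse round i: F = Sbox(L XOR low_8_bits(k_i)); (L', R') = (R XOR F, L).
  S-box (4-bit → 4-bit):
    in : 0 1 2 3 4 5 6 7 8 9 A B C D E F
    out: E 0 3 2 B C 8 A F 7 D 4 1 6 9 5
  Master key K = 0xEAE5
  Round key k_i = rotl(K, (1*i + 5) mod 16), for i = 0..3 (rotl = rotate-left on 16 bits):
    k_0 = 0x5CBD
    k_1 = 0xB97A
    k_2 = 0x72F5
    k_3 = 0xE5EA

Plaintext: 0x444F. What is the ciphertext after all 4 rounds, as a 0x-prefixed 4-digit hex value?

s_0 = plaintext = 0x444F
s_1 = Round(s_0, k_0) = 0x4F17
s_2 = Round(s_1, k_1) = 0x17C9
s_3 = Round(s_2, k_2) = 0xC936
s_4 = Round(s_3, k_3) = 0x36A8

0x36A8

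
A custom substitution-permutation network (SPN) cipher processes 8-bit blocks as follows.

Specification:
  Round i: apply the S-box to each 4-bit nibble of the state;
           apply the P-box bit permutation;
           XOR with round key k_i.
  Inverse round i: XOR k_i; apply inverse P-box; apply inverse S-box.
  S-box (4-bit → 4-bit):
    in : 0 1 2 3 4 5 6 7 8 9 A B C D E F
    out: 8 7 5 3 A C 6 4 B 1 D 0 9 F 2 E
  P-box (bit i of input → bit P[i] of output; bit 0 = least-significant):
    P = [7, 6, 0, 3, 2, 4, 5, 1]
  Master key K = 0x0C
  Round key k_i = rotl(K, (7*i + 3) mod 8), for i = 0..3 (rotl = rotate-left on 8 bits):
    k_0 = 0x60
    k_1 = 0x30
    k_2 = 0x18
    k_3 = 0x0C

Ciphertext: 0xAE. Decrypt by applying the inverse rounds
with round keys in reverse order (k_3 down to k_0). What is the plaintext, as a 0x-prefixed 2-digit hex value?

0x7A

s_0 = ciphertext = 0xAE
s_1 = InvRound(s_0, k_3) = 0x59
s_2 = InvRound(s_1, k_2) = 0xB6
s_3 = InvRound(s_2, k_1) = 0xC9
s_4 = InvRound(s_3, k_0) = 0x7A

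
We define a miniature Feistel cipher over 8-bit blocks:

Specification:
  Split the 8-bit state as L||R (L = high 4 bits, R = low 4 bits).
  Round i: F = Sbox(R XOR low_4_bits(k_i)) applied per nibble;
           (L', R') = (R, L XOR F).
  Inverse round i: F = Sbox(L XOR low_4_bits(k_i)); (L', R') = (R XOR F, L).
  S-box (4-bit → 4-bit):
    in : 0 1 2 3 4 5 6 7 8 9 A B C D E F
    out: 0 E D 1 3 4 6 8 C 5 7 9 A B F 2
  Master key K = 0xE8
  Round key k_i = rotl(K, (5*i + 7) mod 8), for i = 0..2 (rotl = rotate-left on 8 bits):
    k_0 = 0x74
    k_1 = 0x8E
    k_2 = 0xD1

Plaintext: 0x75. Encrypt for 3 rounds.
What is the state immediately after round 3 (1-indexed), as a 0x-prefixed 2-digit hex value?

0xD3

s_0 = plaintext = 0x75
s_1 = Round(s_0, k_0) = 0x59
s_2 = Round(s_1, k_1) = 0x9D
s_3 = Round(s_2, k_2) = 0xD3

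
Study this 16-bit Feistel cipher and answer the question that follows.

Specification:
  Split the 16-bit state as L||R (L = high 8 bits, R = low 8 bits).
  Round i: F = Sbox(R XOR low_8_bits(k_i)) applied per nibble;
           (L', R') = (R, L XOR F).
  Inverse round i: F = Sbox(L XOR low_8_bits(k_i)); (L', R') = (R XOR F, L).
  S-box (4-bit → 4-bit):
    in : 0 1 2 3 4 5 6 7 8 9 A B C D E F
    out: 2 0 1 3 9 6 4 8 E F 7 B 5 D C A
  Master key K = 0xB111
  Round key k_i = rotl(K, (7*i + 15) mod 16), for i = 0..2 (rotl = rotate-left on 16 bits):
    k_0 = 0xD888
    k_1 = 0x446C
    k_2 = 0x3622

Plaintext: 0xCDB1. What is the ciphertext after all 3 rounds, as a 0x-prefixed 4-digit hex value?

0x4DB8

s_0 = plaintext = 0xCDB1
s_1 = Round(s_0, k_0) = 0xB1F2
s_2 = Round(s_1, k_1) = 0xF24D
s_3 = Round(s_2, k_2) = 0x4DB8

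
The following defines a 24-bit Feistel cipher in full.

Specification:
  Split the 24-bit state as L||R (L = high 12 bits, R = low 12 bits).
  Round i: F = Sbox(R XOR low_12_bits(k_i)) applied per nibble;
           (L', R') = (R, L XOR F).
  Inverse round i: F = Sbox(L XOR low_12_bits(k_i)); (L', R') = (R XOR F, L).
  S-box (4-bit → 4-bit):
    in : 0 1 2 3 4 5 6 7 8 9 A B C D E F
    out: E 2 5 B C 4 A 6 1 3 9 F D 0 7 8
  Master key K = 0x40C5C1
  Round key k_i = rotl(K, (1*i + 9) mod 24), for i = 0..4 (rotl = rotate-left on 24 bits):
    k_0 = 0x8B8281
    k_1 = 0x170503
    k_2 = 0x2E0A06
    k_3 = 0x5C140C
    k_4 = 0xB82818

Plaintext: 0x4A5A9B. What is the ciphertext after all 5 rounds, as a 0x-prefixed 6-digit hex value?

0xEBF80E

s_0 = plaintext = 0x4A5A9B
s_1 = Round(s_0, k_0) = 0xA9B58C
s_2 = Round(s_1, k_1) = 0x58C483
s_3 = Round(s_2, k_2) = 0x483298
s_4 = Round(s_3, k_3) = 0x298EBF
s_5 = Round(s_4, k_4) = 0xEBF80E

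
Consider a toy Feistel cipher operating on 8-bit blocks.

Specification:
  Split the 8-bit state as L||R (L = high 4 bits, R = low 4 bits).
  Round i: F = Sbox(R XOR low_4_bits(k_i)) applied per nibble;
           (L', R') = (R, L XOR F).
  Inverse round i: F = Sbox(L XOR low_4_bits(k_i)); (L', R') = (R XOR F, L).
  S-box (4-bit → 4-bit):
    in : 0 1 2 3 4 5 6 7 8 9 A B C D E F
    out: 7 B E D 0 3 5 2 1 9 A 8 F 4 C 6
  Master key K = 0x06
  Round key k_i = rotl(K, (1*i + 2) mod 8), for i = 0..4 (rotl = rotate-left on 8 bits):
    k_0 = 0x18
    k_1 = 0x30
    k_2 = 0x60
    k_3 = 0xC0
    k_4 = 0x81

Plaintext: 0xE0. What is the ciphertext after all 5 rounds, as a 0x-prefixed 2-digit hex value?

0xCE

s_0 = plaintext = 0xE0
s_1 = Round(s_0, k_0) = 0x0F
s_2 = Round(s_1, k_1) = 0xF6
s_3 = Round(s_2, k_2) = 0x6A
s_4 = Round(s_3, k_3) = 0xAC
s_5 = Round(s_4, k_4) = 0xCE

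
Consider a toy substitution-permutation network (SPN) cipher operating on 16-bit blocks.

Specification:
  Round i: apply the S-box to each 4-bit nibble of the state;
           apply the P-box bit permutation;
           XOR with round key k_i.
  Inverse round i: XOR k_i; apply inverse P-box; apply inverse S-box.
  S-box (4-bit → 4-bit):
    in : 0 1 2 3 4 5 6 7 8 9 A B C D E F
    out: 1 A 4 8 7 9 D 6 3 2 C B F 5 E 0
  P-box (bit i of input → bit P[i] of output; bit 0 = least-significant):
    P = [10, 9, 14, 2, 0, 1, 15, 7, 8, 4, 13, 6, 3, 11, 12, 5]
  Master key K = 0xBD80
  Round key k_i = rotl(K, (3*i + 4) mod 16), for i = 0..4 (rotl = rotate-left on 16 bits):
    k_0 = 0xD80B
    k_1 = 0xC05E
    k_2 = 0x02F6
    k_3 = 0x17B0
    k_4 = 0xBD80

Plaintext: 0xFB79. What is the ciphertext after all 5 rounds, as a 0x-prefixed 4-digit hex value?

s_0 = plaintext = 0xFB79
s_1 = Round(s_0, k_0) = 0x5B59
s_2 = Round(s_1, k_1) = 0xC3A7
s_3 = Round(s_2, k_2) = 0xD81E
s_4 = Round(s_3, k_3) = 0x442E
s_5 = Round(s_4, k_4) = 0x469C

0x469C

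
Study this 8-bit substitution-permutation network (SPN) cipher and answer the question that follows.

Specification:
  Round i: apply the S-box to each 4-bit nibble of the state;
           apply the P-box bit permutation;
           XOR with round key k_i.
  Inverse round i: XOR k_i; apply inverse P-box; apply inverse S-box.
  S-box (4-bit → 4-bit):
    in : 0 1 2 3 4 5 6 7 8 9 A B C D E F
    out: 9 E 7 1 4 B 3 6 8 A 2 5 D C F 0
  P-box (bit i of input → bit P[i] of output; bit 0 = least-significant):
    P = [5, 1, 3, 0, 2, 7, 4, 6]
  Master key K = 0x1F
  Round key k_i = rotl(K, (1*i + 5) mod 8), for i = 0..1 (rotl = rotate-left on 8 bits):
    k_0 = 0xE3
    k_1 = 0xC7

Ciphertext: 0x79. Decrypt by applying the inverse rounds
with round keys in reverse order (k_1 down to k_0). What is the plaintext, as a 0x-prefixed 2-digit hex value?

s_0 = ciphertext = 0x79
s_1 = InvRound(s_0, k_1) = 0x22
s_2 = InvRound(s_1, k_0) = 0x98

0x98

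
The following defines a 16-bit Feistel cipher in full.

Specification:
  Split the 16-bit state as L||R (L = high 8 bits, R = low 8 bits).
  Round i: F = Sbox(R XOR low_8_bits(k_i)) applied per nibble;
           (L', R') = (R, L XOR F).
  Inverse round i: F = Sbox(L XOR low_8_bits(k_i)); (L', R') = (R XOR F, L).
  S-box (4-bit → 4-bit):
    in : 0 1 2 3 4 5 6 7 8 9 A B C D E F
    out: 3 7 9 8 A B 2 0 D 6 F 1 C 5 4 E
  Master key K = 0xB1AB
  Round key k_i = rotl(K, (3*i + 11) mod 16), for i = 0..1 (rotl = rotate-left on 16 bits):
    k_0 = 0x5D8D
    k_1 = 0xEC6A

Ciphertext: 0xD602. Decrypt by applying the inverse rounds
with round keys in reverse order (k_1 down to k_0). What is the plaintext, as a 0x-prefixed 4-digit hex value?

s_0 = ciphertext = 0xD602
s_1 = InvRound(s_0, k_1) = 0x1ED6
s_2 = InvRound(s_1, k_0) = 0xBE1E

0xBE1E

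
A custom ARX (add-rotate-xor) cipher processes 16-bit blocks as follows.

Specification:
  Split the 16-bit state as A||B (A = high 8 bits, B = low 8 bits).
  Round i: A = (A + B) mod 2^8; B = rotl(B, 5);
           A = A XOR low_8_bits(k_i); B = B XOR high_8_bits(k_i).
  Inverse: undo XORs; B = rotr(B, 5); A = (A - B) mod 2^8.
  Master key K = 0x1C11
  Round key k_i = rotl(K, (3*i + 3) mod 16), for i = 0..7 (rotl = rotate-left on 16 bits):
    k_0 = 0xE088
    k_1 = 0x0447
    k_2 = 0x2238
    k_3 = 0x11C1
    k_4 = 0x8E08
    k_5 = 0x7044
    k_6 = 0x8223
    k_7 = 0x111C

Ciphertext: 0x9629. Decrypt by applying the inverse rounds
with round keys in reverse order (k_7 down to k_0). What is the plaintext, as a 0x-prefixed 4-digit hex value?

0x56BD

s_0 = ciphertext = 0x9629
s_1 = InvRound(s_0, k_7) = 0xC9C1
s_2 = InvRound(s_1, k_6) = 0xD01A
s_3 = InvRound(s_2, k_5) = 0x4153
s_4 = InvRound(s_3, k_4) = 0x5BEE
s_5 = InvRound(s_4, k_3) = 0x9BFF
s_6 = InvRound(s_5, k_2) = 0xB5EE
s_7 = InvRound(s_6, k_1) = 0x9B57
s_8 = InvRound(s_7, k_0) = 0x56BD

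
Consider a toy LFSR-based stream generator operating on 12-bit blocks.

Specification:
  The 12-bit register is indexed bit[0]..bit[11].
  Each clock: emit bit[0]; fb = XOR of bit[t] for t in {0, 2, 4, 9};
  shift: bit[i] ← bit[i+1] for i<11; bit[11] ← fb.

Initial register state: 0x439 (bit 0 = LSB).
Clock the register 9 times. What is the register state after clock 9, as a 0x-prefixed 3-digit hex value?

0xA32

reg_0 = 0x439
clock 1: out=1, reg = 0x21C
clock 2: out=0, reg = 0x90E
clock 3: out=0, reg = 0xC87
clock 4: out=1, reg = 0x643
clock 5: out=1, reg = 0x321
clock 6: out=1, reg = 0x190
clock 7: out=0, reg = 0x8C8
clock 8: out=0, reg = 0x464
clock 9: out=0, reg = 0xA32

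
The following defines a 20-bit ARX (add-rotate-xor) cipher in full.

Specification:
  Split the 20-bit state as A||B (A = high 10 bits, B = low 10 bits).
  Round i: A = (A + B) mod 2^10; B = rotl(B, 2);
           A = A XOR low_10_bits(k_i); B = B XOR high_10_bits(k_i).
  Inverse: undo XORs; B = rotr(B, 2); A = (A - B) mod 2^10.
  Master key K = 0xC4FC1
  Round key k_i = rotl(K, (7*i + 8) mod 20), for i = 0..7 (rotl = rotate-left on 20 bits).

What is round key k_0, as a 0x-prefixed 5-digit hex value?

0xFC1C4

K = 0xC4FC1
k_0 = rotl(K, (7*0+8) mod 20) = rotl(K, 8) = 0xFC1C4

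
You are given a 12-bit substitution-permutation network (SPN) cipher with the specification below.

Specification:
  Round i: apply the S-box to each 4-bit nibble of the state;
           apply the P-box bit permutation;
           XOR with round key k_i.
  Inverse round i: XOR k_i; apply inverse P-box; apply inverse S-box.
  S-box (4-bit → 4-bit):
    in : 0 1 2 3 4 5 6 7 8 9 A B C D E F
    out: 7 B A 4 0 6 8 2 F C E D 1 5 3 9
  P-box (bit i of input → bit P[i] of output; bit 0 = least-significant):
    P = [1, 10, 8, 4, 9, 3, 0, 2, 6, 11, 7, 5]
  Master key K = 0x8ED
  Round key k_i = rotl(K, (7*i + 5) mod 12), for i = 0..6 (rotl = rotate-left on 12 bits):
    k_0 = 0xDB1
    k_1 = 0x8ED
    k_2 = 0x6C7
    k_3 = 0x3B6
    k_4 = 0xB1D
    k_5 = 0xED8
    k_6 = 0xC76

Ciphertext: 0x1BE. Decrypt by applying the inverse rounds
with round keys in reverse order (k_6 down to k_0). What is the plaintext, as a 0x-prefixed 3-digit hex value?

0x8EA

s_0 = ciphertext = 0x1BE
s_1 = InvRound(s_0, k_6) = 0x075
s_2 = InvRound(s_1, k_5) = 0xA87
s_3 = InvRound(s_2, k_4) = 0x37B
s_4 = InvRound(s_3, k_3) = 0xDA4
s_5 = InvRound(s_4, k_2) = 0x1DD
s_6 = InvRound(s_5, k_1) = 0x249
s_7 = InvRound(s_6, k_0) = 0x8EA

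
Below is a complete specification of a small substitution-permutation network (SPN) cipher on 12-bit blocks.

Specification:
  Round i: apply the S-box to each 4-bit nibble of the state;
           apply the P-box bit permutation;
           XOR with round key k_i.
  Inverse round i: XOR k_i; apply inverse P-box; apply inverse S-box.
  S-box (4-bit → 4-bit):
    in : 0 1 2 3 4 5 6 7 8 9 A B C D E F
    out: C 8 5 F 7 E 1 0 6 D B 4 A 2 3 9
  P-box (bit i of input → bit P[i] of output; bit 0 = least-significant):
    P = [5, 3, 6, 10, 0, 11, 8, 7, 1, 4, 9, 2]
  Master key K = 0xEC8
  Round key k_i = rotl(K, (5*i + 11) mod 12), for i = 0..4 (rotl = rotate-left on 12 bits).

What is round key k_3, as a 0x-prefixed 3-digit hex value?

0xB23

K = 0xEC8
k_0 = rotl(K, (5*0+11) mod 12) = rotl(K, 11) = 0x764
k_1 = rotl(K, (5*1+11) mod 12) = rotl(K, 4) = 0xC8E
k_2 = rotl(K, (5*2+11) mod 12) = rotl(K, 9) = 0x1D9
k_3 = rotl(K, (5*3+11) mod 12) = rotl(K, 2) = 0xB23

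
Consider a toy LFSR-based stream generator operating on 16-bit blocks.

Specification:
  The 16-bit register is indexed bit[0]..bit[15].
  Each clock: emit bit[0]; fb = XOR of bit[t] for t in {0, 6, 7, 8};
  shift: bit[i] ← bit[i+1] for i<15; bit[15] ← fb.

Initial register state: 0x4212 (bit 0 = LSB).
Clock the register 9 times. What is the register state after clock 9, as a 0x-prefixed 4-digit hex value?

0xEE21

reg_0 = 0x4212
clock 1: out=0, reg = 0x2109
clock 2: out=1, reg = 0x1084
clock 3: out=0, reg = 0x8842
clock 4: out=0, reg = 0xC421
clock 5: out=1, reg = 0xE210
clock 6: out=0, reg = 0x7108
clock 7: out=0, reg = 0xB884
clock 8: out=0, reg = 0xDC42
clock 9: out=0, reg = 0xEE21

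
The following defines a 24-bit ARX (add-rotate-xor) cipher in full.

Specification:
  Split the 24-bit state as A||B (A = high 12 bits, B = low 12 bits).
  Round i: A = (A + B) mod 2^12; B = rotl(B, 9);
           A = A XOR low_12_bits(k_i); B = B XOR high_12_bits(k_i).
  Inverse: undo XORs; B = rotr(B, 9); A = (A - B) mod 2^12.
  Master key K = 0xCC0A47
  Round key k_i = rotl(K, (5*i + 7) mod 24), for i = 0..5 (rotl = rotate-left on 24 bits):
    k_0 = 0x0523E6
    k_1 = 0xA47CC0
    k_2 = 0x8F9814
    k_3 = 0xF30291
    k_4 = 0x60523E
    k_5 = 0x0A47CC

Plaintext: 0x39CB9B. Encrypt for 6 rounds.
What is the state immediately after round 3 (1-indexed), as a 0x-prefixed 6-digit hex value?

s_0 = plaintext = 0x39CB9B
s_1 = Round(s_0, k_0) = 0xCD1721
s_2 = Round(s_1, k_1) = 0xF328A3
s_3 = Round(s_2, k_2) = 0xFC1FED
s_4 = Round(s_3, k_3) = 0xD3F4CD
s_5 = Round(s_4, k_4) = 0x032C9C
s_6 = Round(s_5, k_5) = 0xB02937

0xFC1FED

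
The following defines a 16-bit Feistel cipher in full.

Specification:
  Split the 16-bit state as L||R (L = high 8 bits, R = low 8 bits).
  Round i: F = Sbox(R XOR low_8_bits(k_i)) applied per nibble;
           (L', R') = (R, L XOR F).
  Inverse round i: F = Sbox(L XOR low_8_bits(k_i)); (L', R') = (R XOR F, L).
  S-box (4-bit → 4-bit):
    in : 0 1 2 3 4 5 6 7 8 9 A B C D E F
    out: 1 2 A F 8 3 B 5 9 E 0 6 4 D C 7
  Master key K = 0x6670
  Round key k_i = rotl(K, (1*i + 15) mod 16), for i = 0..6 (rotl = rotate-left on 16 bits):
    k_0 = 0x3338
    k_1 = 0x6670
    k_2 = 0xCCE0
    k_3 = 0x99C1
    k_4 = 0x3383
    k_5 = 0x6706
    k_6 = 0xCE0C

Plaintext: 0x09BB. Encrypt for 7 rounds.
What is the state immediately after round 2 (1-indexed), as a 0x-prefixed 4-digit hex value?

s_0 = plaintext = 0x09BB
s_1 = Round(s_0, k_0) = 0xBB96
s_2 = Round(s_1, k_1) = 0x9670
s_3 = Round(s_2, k_2) = 0x7077
s_4 = Round(s_3, k_3) = 0x771B
s_5 = Round(s_4, k_4) = 0x1B9E
s_6 = Round(s_5, k_5) = 0x9EF2
s_7 = Round(s_6, k_6) = 0xF2E2

0x9670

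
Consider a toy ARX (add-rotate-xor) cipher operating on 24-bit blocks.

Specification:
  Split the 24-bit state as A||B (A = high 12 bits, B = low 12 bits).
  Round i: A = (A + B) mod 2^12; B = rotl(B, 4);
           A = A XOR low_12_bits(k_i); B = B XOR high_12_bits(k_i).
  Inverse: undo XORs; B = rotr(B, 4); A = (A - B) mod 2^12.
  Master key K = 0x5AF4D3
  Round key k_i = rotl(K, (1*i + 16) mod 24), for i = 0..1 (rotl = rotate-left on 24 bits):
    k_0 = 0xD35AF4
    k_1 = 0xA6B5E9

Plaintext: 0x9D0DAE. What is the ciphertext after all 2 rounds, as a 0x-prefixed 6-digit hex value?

0x08B7EC

s_0 = plaintext = 0x9D0DAE
s_1 = Round(s_0, k_0) = 0xD8A7D8
s_2 = Round(s_1, k_1) = 0x08B7EC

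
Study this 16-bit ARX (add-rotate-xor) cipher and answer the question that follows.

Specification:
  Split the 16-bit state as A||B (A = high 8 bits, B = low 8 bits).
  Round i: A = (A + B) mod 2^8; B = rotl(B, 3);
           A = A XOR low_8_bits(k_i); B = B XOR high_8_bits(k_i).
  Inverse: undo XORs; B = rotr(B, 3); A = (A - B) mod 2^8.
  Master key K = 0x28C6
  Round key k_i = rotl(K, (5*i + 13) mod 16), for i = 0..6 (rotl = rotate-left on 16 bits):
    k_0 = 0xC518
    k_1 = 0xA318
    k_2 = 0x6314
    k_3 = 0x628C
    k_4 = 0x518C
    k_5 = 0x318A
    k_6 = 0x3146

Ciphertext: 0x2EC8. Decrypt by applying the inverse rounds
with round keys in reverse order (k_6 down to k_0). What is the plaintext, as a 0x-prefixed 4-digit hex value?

0xE880

s_0 = ciphertext = 0x2EC8
s_1 = InvRound(s_0, k_6) = 0x293F
s_2 = InvRound(s_1, k_5) = 0xE2C1
s_3 = InvRound(s_2, k_4) = 0x5C12
s_4 = InvRound(s_3, k_3) = 0xC20E
s_5 = InvRound(s_4, k_2) = 0x29AD
s_6 = InvRound(s_5, k_1) = 0x70C1
s_7 = InvRound(s_6, k_0) = 0xE880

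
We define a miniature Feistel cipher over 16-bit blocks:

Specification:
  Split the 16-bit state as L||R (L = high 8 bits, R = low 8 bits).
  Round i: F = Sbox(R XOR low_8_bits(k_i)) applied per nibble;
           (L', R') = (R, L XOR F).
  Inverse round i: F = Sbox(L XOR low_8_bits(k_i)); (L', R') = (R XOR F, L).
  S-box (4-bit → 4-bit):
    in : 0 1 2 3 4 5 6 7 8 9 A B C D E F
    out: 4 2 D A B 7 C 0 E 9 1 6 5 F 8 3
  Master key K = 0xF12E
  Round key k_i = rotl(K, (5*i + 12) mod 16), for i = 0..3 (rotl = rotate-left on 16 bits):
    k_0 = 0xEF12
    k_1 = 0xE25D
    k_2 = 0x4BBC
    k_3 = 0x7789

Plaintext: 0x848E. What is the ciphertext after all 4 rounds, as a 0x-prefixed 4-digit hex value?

s_0 = plaintext = 0x848E
s_1 = Round(s_0, k_0) = 0x8E11
s_2 = Round(s_1, k_1) = 0x113B
s_3 = Round(s_2, k_2) = 0x3BF1
s_4 = Round(s_3, k_3) = 0xF135

0xF135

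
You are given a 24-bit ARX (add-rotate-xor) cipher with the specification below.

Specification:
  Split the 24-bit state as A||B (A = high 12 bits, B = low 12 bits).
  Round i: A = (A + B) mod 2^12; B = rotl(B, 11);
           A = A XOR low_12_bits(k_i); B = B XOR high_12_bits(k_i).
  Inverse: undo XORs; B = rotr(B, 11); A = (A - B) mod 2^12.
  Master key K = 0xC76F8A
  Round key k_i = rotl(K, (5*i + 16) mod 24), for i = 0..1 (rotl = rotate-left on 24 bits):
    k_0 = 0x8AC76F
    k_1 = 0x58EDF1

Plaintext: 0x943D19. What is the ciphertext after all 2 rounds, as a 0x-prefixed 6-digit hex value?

s_0 = plaintext = 0x943D19
s_1 = Round(s_0, k_0) = 0x133620
s_2 = Round(s_1, k_1) = 0xAA269E

0xAA269E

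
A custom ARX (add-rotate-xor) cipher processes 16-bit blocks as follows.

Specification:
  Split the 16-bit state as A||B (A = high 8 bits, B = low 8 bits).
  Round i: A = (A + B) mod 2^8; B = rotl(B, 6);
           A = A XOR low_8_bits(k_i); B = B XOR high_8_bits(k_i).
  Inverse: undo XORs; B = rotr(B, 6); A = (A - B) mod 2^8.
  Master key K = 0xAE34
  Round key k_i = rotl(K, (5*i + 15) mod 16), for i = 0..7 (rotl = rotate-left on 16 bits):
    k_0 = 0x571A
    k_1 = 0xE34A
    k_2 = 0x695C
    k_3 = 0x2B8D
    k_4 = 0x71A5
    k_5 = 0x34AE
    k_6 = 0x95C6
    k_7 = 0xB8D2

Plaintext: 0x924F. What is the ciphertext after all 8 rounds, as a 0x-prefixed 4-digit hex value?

s_0 = plaintext = 0x924F
s_1 = Round(s_0, k_0) = 0xFB84
s_2 = Round(s_1, k_1) = 0x35C2
s_3 = Round(s_2, k_2) = 0xABD9
s_4 = Round(s_3, k_3) = 0x095D
s_5 = Round(s_4, k_4) = 0xC326
s_6 = Round(s_5, k_5) = 0x47BD
s_7 = Round(s_6, k_6) = 0xC2FA
s_8 = Round(s_7, k_7) = 0x6E06

0x6E06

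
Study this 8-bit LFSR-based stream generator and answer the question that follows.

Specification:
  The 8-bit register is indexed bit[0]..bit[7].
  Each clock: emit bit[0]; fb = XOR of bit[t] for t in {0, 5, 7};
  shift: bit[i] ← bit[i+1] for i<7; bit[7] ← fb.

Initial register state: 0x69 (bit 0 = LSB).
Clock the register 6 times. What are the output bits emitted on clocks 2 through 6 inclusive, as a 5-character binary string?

reg_0 = 0x69
clock 1: out=1, reg = 0x34
clock 2: out=0, reg = 0x9A
clock 3: out=0, reg = 0xCD
clock 4: out=1, reg = 0x66
clock 5: out=0, reg = 0xB3
clock 6: out=1, reg = 0xD9

00101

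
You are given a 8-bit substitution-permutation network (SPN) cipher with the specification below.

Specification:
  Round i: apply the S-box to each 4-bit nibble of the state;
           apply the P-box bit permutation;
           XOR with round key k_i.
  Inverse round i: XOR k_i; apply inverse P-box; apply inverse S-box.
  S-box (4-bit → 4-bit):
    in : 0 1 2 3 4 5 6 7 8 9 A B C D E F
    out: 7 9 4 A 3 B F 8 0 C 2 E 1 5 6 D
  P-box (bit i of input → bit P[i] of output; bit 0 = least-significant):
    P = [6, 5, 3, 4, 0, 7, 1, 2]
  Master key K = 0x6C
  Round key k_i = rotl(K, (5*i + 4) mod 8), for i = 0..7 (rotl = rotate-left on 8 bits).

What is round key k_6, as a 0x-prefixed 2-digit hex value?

K = 0x6C
k_0 = rotl(K, (5*0+4) mod 8) = rotl(K, 4) = 0xC6
k_1 = rotl(K, (5*1+4) mod 8) = rotl(K, 1) = 0xD8
k_2 = rotl(K, (5*2+4) mod 8) = rotl(K, 6) = 0x1B
k_3 = rotl(K, (5*3+4) mod 8) = rotl(K, 3) = 0x63
k_4 = rotl(K, (5*4+4) mod 8) = rotl(K, 0) = 0x6C
k_5 = rotl(K, (5*5+4) mod 8) = rotl(K, 5) = 0x8D
k_6 = rotl(K, (5*6+4) mod 8) = rotl(K, 2) = 0xB1

0xB1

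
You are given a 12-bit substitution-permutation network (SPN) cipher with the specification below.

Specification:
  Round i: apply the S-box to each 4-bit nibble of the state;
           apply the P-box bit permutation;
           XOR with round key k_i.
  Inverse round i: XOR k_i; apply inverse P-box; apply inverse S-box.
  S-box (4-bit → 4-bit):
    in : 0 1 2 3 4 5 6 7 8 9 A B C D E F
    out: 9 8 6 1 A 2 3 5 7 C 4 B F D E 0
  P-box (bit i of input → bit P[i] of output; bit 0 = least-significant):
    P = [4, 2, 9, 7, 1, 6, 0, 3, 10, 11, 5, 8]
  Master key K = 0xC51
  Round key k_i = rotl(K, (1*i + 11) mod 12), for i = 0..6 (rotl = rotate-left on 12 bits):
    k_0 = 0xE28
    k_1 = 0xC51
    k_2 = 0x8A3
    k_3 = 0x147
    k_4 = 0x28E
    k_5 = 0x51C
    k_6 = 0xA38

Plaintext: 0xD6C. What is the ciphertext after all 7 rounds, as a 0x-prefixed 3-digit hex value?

0x7B2

s_0 = plaintext = 0xD6C
s_1 = Round(s_0, k_0) = 0x9DE
s_2 = Round(s_1, k_1) = 0xFFE
s_3 = Round(s_2, k_2) = 0xA27
s_4 = Round(s_3, k_3) = 0x336
s_5 = Round(s_4, k_4) = 0x698
s_6 = Round(s_5, k_5) = 0xB01
s_7 = Round(s_6, k_6) = 0x7B2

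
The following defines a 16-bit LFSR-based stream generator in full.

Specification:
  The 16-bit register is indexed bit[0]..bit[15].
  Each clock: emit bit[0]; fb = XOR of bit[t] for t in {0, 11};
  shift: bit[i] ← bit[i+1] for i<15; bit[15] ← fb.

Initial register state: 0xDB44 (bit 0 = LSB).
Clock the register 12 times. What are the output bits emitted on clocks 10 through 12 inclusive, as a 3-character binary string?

reg_0 = 0xDB44
clock 1: out=0, reg = 0xEDA2
clock 2: out=0, reg = 0xF6D1
clock 3: out=1, reg = 0xFB68
clock 4: out=0, reg = 0xFDB4
clock 5: out=0, reg = 0xFEDA
clock 6: out=0, reg = 0xFF6D
clock 7: out=1, reg = 0x7FB6
clock 8: out=0, reg = 0xBFDB
clock 9: out=1, reg = 0x5FED
clock 10: out=1, reg = 0x2FF6
clock 11: out=0, reg = 0x97FB
clock 12: out=1, reg = 0xCBFD

101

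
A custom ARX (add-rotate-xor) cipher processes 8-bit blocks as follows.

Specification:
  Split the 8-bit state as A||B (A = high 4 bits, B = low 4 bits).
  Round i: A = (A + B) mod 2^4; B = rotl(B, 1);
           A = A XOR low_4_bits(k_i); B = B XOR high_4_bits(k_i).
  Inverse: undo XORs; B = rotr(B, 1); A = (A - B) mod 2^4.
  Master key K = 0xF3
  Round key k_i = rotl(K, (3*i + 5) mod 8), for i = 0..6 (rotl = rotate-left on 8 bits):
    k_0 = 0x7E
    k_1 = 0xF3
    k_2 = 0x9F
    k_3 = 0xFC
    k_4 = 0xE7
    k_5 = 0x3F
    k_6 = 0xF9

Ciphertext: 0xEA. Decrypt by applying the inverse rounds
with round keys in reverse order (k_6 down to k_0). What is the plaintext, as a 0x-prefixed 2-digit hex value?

s_0 = ciphertext = 0xEA
s_1 = InvRound(s_0, k_6) = 0xDA
s_2 = InvRound(s_1, k_5) = 0x6C
s_3 = InvRound(s_2, k_4) = 0x01
s_4 = InvRound(s_3, k_3) = 0x57
s_5 = InvRound(s_4, k_2) = 0x37
s_6 = InvRound(s_5, k_1) = 0xC4
s_7 = InvRound(s_6, k_0) = 0x99

0x99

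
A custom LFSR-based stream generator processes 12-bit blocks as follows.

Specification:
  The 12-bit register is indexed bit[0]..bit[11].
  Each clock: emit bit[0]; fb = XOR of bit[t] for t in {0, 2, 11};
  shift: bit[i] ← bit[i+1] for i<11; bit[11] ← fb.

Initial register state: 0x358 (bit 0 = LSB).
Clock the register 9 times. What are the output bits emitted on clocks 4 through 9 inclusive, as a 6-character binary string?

110101

reg_0 = 0x358
clock 1: out=0, reg = 0x1AC
clock 2: out=0, reg = 0x8D6
clock 3: out=0, reg = 0x46B
clock 4: out=1, reg = 0xA35
clock 5: out=1, reg = 0xD1A
clock 6: out=0, reg = 0xE8D
clock 7: out=1, reg = 0xF46
clock 8: out=0, reg = 0x7A3
clock 9: out=1, reg = 0xBD1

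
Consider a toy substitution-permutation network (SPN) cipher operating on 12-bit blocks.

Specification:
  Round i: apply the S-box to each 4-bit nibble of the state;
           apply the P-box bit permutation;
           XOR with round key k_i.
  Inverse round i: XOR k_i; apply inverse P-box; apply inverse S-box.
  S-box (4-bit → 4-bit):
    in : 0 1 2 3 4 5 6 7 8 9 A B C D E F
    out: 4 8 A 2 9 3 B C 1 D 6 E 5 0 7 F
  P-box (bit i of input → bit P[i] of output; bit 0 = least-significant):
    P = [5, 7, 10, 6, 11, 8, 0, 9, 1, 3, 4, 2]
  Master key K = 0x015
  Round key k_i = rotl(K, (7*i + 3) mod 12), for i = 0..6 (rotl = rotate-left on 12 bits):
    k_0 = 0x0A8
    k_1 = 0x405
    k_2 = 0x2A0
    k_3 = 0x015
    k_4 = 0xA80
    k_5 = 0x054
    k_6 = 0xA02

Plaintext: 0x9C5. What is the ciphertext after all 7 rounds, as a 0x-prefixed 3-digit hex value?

s_0 = plaintext = 0x9C5
s_1 = Round(s_0, k_0) = 0x81F
s_2 = Round(s_1, k_1) = 0x2E7
s_3 = Round(s_2, k_2) = 0xFED
s_4 = Round(s_3, k_3) = 0x90A
s_5 = Round(s_4, k_4) = 0xE17
s_6 = Round(s_5, k_5) = 0x60E
s_7 = Round(s_6, k_6) = 0xEAD

0xEAD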